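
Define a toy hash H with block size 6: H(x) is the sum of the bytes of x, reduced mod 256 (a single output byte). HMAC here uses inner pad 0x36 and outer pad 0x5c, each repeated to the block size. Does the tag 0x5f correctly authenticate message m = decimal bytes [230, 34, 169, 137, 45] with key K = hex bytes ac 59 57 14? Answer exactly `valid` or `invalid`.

valid

Key hex bytes ac 59 57 14 is 4 bytes ≤ B = 6; zero-pad to 6 bytes: K' = ac 59 57 14 00 00.
K' ⊕ ipad = 9a 6f 61 22 36 36; K' ⊕ opad = f0 05 0b 48 5c 5c.
Inner hash: sum = 154+111+97+34+54+54+230+34+169+137+45 = 1119; mod 256 = 95 → 5f.
Outer hash (recomputed tag): sum = 240+5+11+72+92+92+95 = 607; mod 256 = 95 → 5f.
Recomputed tag = 5f; claimed = 5f → match.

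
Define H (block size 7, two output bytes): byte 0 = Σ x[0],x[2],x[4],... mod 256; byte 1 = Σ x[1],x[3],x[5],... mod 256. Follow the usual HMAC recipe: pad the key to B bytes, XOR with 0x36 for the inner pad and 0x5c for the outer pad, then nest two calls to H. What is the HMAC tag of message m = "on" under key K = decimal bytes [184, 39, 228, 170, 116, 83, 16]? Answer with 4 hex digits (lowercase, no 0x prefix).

91b6

Key decimal bytes [184, 39, 228, 170, 116, 83, 16] = b8 27 e4 aa 74 53 10 is exactly B = 7 bytes: K' = b8 27 e4 aa 74 53 10.
K' ⊕ ipad = 8e 11 d2 9c 42 65 26.  K' ⊕ opad = e4 7b b8 f6 28 0f 4c.
Inner input = (K'⊕ipad) ∥ m = 8e 11 d2 9c 42 65 26 ∥ 6f 6e.
Inner hash: even-index sum = 566 mod 256 = 54; odd-index sum = 385 mod 256 = 129 → 36 81.
Outer input = (K'⊕opad) ∥ inner = e4 7b b8 f6 28 0f 4c ∥ 36 81.
Outer hash (tag): even-index sum = 657 mod 256 = 145; odd-index sum = 438 mod 256 = 182 → 91 b6.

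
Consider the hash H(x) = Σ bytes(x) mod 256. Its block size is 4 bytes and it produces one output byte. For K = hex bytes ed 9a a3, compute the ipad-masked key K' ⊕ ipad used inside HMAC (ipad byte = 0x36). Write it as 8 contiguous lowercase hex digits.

Key hex bytes ed 9a a3 is 3 bytes ≤ B = 4; zero-pad to 4 bytes: K' = ed 9a a3 00.
XOR each byte with 0x36: ed⊕36=db, 9a⊕36=ac, a3⊕36=95, 00⊕36=36.

dbac9536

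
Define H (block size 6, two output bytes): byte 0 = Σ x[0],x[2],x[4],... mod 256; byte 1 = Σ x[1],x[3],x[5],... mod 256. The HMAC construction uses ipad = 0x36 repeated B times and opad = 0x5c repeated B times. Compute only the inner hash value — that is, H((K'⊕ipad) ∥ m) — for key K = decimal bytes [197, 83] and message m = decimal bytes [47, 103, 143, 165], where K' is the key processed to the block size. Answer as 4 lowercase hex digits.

Key decimal bytes [197, 83] = c5 53 is 2 bytes ≤ B = 6; zero-pad to 6 bytes: K' = c5 53 00 00 00 00.
K' ⊕ ipad = f3 65 36 36 36 36.
Inner input = f3 65 36 36 36 36 ∥ 2f 67 8f a5.
Inner hash: even-index sum = 541 mod 256 = 29; odd-index sum = 477 mod 256 = 221 → 1d dd.

1ddd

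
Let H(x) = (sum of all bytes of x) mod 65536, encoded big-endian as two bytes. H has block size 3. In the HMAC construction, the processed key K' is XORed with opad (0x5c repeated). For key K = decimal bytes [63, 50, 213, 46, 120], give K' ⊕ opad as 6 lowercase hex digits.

Key decimal bytes [63, 50, 213, 46, 120] = 3f 32 d5 2e 78 is 5 bytes > B = 3, so hash it first: H(key) = 01 ec, then zero-pad to 3 bytes: K' = 01 ec 00.
XOR each byte with 0x5c: 01⊕5c=5d, ec⊕5c=b0, 00⊕5c=5c.

5db05c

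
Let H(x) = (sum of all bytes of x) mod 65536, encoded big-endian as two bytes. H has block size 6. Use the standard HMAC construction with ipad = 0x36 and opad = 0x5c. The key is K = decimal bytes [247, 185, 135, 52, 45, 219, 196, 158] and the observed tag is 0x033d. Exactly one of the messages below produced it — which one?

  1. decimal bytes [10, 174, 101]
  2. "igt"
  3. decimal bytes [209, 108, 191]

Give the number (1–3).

Key decimal bytes [247, 185, 135, 52, 45, 219, 196, 158] = f7 b9 87 34 2d db c4 9e is 8 bytes > B = 6, so hash it first: H(key) = 04 d5, then zero-pad to 6 bytes: K' = 04 d5 00 00 00 00.
K' ⊕ ipad = 32 e3 36 36 36 36; K' ⊕ opad = 58 89 5c 5c 5c 5c.
m1: inner = H(32 e3 36 36 36 36 0a ae 65) = 03 0a; tag = H(58 89 5c 5c 5c 5c 03 0a) = 025e
m2: inner = H(32 e3 36 36 36 36 69 67 74) = 03 31; tag = H(58 89 5c 5c 5c 5c 03 31) = 0285
m3: inner = H(32 e3 36 36 36 36 d1 6c bf) = 03 e9; tag = H(58 89 5c 5c 5c 5c 03 e9) = 033d ← matches

3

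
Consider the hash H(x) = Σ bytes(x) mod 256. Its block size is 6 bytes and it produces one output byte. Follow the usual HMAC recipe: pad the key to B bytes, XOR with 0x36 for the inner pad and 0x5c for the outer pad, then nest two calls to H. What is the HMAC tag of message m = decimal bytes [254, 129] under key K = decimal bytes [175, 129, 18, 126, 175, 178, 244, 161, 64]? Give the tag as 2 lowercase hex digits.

c3

Key decimal bytes [175, 129, 18, 126, 175, 178, 244, 161, 64] = af 81 12 7e af b2 f4 a1 40 is 9 bytes > B = 6, so hash it first: H(key) = f6, then zero-pad to 6 bytes: K' = f6 00 00 00 00 00.
K' ⊕ ipad = c0 36 36 36 36 36.  K' ⊕ opad = aa 5c 5c 5c 5c 5c.
Inner input = (K'⊕ipad) ∥ m = c0 36 36 36 36 36 ∥ fe 81.
Inner hash: sum = 192+54+54+54+54+54+254+129 = 845; mod 256 = 77 → 4d.
Outer input = (K'⊕opad) ∥ inner = aa 5c 5c 5c 5c 5c ∥ 4d.
Outer hash (tag): sum = 170+92+92+92+92+92+77 = 707; mod 256 = 195 → c3.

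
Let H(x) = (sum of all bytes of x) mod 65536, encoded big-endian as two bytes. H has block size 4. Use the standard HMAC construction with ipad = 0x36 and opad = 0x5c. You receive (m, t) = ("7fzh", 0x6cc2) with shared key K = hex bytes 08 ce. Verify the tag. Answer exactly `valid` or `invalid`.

Key hex bytes 08 ce is 2 bytes ≤ B = 4; zero-pad to 4 bytes: K' = 08 ce 00 00.
K' ⊕ ipad = 3e f8 36 36; K' ⊕ opad = 54 92 5c 5c.
Inner hash: sum = 62+248+54+54+55+102+122+104 = 801 → 03 21.
Outer hash (recomputed tag): sum = 84+146+92+92+3+33 = 450 → 01 c2.
Recomputed tag = 01c2; claimed = 6cc2 → mismatch.

invalid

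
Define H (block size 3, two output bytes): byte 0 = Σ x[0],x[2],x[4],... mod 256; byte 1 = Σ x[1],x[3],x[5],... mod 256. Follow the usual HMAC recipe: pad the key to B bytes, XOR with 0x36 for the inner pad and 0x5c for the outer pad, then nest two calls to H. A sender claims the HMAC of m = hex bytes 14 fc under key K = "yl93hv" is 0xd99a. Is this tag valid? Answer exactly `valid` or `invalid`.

invalid

Key "yl93hv" = 79 6c 39 33 68 76 is 6 bytes > B = 3, so hash it first: H(key) = 1a 15, then zero-pad to 3 bytes: K' = 1a 15 00.
K' ⊕ ipad = 2c 23 36; K' ⊕ opad = 46 49 5c.
Inner hash: even-index sum = 350 mod 256 = 94; odd-index sum = 55 mod 256 = 55 → 5e 37.
Outer hash (recomputed tag): even-index sum = 217 mod 256 = 217; odd-index sum = 167 mod 256 = 167 → d9 a7.
Recomputed tag = d9a7; claimed = d99a → mismatch.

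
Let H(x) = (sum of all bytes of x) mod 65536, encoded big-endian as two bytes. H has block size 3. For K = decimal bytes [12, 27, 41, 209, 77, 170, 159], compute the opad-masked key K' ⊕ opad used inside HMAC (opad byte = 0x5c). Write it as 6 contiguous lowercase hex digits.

Key decimal bytes [12, 27, 41, 209, 77, 170, 159] = 0c 1b 29 d1 4d aa 9f is 7 bytes > B = 3, so hash it first: H(key) = 02 b7, then zero-pad to 3 bytes: K' = 02 b7 00.
XOR each byte with 0x5c: 02⊕5c=5e, b7⊕5c=eb, 00⊕5c=5c.

5eeb5c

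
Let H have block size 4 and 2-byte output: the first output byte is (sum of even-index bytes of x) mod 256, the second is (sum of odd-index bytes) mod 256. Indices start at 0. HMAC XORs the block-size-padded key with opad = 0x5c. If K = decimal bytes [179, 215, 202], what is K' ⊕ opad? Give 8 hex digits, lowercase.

ef8b965c

Key decimal bytes [179, 215, 202] = b3 d7 ca is 3 bytes ≤ B = 4; zero-pad to 4 bytes: K' = b3 d7 ca 00.
XOR each byte with 0x5c: b3⊕5c=ef, d7⊕5c=8b, ca⊕5c=96, 00⊕5c=5c.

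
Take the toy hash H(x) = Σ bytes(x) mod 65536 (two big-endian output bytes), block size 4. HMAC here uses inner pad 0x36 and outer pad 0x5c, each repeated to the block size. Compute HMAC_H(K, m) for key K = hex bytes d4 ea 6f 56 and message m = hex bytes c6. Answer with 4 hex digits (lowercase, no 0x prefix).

01bb

Key hex bytes d4 ea 6f 56 is exactly B = 4 bytes: K' = d4 ea 6f 56.
K' ⊕ ipad = e2 dc 59 60.  K' ⊕ opad = 88 b6 33 0a.
Inner input = (K'⊕ipad) ∥ m = e2 dc 59 60 ∥ c6.
Inner hash: sum = 226+220+89+96+198 = 829 → 03 3d.
Outer input = (K'⊕opad) ∥ inner = 88 b6 33 0a ∥ 03 3d.
Outer hash (tag): sum = 136+182+51+10+3+61 = 443 → 01 bb.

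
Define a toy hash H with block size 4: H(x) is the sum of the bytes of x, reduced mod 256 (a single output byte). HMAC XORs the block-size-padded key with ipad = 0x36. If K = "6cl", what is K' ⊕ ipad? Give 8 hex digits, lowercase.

Key "6cl" = 36 63 6c is 3 bytes ≤ B = 4; zero-pad to 4 bytes: K' = 36 63 6c 00.
XOR each byte with 0x36: 36⊕36=00, 63⊕36=55, 6c⊕36=5a, 00⊕36=36.

00555a36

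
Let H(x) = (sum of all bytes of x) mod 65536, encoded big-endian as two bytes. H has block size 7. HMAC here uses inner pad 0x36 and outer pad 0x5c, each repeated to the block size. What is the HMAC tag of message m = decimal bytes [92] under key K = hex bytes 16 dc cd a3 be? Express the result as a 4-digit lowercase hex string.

Key hex bytes 16 dc cd a3 be is 5 bytes ≤ B = 7; zero-pad to 7 bytes: K' = 16 dc cd a3 be 00 00.
K' ⊕ ipad = 20 ea fb 95 88 36 36.  K' ⊕ opad = 4a 80 91 ff e2 5c 5c.
Inner input = (K'⊕ipad) ∥ m = 20 ea fb 95 88 36 36 ∥ 5c.
Inner hash: sum = 32+234+251+149+136+54+54+92 = 1002 → 03 ea.
Outer input = (K'⊕opad) ∥ inner = 4a 80 91 ff e2 5c 5c ∥ 03 ea.
Outer hash (tag): sum = 74+128+145+255+226+92+92+3+234 = 1249 → 04 e1.

04e1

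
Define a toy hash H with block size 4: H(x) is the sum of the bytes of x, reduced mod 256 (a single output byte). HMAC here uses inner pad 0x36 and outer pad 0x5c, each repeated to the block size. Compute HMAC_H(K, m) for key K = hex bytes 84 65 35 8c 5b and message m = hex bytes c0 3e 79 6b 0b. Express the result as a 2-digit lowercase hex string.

Key hex bytes 84 65 35 8c 5b is 5 bytes > B = 4, so hash it first: H(key) = 05, then zero-pad to 4 bytes: K' = 05 00 00 00.
K' ⊕ ipad = 33 36 36 36.  K' ⊕ opad = 59 5c 5c 5c.
Inner input = (K'⊕ipad) ∥ m = 33 36 36 36 ∥ c0 3e 79 6b 0b.
Inner hash: sum = 51+54+54+54+192+62+121+107+11 = 706; mod 256 = 194 → c2.
Outer input = (K'⊕opad) ∥ inner = 59 5c 5c 5c ∥ c2.
Outer hash (tag): sum = 89+92+92+92+194 = 559; mod 256 = 47 → 2f.

2f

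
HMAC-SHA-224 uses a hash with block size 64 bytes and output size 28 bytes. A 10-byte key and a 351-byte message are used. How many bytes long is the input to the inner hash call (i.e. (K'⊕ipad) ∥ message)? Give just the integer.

415

Key is 10 ≤ 64 bytes, zero-padded: |K'| = 64.
Inner input = (K'⊕ipad) ∥ m → 64 + 351 = 415 bytes.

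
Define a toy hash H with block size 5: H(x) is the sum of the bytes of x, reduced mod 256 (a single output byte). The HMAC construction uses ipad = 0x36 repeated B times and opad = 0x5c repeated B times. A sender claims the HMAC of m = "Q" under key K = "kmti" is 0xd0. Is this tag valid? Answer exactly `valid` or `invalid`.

invalid

Key "kmti" = 6b 6d 74 69 is 4 bytes ≤ B = 5; zero-pad to 5 bytes: K' = 6b 6d 74 69 00.
K' ⊕ ipad = 5d 5b 42 5f 36; K' ⊕ opad = 37 31 28 35 5c.
Inner hash: sum = 93+91+66+95+54+81 = 480; mod 256 = 224 → e0.
Outer hash (recomputed tag): sum = 55+49+40+53+92+224 = 513; mod 256 = 1 → 01.
Recomputed tag = 01; claimed = d0 → mismatch.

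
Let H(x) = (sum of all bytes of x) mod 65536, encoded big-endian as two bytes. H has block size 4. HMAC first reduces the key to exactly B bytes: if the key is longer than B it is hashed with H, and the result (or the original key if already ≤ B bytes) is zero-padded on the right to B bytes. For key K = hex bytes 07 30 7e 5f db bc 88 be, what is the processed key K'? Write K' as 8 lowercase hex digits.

|K| = 8 > B = 4, so first hash the key.
H(K): sum = 7+48+126+95+219+188+136+190 = 1009 → 03 f1.
Zero-pad H(K) = 03 f1 to 4 bytes: K' = 03 f1 00 00.

03f10000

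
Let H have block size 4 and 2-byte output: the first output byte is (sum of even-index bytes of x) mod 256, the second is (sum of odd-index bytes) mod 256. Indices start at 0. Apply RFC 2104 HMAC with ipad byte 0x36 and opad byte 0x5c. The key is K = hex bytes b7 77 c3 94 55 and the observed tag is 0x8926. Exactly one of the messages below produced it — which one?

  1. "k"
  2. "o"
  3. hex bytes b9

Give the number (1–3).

1

Key hex bytes b7 77 c3 94 55 is 5 bytes > B = 4, so hash it first: H(key) = cf 0b, then zero-pad to 4 bytes: K' = cf 0b 00 00.
K' ⊕ ipad = f9 3d 36 36; K' ⊕ opad = 93 57 5c 5c.
m1: inner = H(f9 3d 36 36 6b) = 9a 73; tag = H(93 57 5c 5c 9a 73) = 8926 ← matches
m2: inner = H(f9 3d 36 36 6f) = 9e 73; tag = H(93 57 5c 5c 9e 73) = 8d26
m3: inner = H(f9 3d 36 36 b9) = e8 73; tag = H(93 57 5c 5c e8 73) = d726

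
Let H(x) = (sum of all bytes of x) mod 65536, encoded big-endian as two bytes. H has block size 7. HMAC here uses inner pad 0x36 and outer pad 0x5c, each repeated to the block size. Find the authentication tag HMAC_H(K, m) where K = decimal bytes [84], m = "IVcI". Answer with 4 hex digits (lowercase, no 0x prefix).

0323

Key decimal bytes [84] = 54 is 1 byte ≤ B = 7; zero-pad to 7 bytes: K' = 54 00 00 00 00 00 00.
K' ⊕ ipad = 62 36 36 36 36 36 36.  K' ⊕ opad = 08 5c 5c 5c 5c 5c 5c.
Inner input = (K'⊕ipad) ∥ m = 62 36 36 36 36 36 36 ∥ 49 56 63 49.
Inner hash: sum = 98+54+54+54+54+54+54+73+86+99+73 = 753 → 02 f1.
Outer input = (K'⊕opad) ∥ inner = 08 5c 5c 5c 5c 5c 5c ∥ 02 f1.
Outer hash (tag): sum = 8+92+92+92+92+92+92+2+241 = 803 → 03 23.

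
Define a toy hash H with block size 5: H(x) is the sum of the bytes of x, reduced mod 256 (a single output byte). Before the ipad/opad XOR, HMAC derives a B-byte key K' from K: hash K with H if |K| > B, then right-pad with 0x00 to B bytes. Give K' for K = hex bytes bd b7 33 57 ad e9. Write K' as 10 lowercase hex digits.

9400000000

|K| = 6 > B = 5, so first hash the key.
H(K): sum = 189+183+51+87+173+233 = 916; mod 256 = 148 → 94.
Zero-pad H(K) = 94 to 5 bytes: K' = 94 00 00 00 00.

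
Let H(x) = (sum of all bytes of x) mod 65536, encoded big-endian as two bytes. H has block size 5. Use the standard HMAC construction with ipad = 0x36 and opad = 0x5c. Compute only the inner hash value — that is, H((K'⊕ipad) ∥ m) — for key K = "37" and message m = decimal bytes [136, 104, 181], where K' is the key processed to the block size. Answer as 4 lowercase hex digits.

Key "37" = 33 37 is 2 bytes ≤ B = 5; zero-pad to 5 bytes: K' = 33 37 00 00 00.
K' ⊕ ipad = 05 01 36 36 36.
Inner input = 05 01 36 36 36 ∥ 88 68 b5.
Inner hash: sum = 5+1+54+54+54+136+104+181 = 589 → 02 4d.

024d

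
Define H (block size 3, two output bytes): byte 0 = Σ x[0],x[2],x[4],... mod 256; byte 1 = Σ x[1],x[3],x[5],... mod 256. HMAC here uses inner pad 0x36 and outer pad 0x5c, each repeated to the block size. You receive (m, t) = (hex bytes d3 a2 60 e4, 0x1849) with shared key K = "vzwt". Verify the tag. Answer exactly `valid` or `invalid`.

valid

Key "vzwt" = 76 7a 77 74 is 4 bytes > B = 3, so hash it first: H(key) = ed ee, then zero-pad to 3 bytes: K' = ed ee 00.
K' ⊕ ipad = db d8 36; K' ⊕ opad = b1 b2 5c.
Inner hash: even-index sum = 663 mod 256 = 151; odd-index sum = 523 mod 256 = 11 → 97 0b.
Outer hash (recomputed tag): even-index sum = 280 mod 256 = 24; odd-index sum = 329 mod 256 = 73 → 18 49.
Recomputed tag = 1849; claimed = 1849 → match.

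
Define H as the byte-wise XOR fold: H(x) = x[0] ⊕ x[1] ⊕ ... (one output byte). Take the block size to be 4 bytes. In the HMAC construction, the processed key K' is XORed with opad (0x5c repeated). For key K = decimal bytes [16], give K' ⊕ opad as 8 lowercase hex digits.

Key decimal bytes [16] = 10 is 1 byte ≤ B = 4; zero-pad to 4 bytes: K' = 10 00 00 00.
XOR each byte with 0x5c: 10⊕5c=4c, 00⊕5c=5c, 00⊕5c=5c, 00⊕5c=5c.

4c5c5c5c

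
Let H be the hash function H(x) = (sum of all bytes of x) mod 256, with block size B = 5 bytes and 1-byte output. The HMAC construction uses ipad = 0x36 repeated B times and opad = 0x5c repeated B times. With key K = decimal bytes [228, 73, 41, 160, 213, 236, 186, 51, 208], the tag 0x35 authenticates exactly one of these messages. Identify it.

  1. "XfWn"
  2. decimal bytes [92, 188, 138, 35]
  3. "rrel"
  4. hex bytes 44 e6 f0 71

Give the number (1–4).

Key decimal bytes [228, 73, 41, 160, 213, 236, 186, 51, 208] = e4 49 29 a0 d5 ec ba 33 d0 is 9 bytes > B = 5, so hash it first: H(key) = 74, then zero-pad to 5 bytes: K' = 74 00 00 00 00.
K' ⊕ ipad = 42 36 36 36 36; K' ⊕ opad = 28 5c 5c 5c 5c.
m1: inner = H(42 36 36 36 36 58 66 57 6e) = 9d; tag = H(28 5c 5c 5c 5c 9d) = 35 ← matches
m2: inner = H(42 36 36 36 36 5c bc 8a 23) = df; tag = H(28 5c 5c 5c 5c df) = 77
m3: inner = H(42 36 36 36 36 72 72 65 6c) = cf; tag = H(28 5c 5c 5c 5c cf) = 67
m4: inner = H(42 36 36 36 36 44 e6 f0 71) = a5; tag = H(28 5c 5c 5c 5c a5) = 3d

1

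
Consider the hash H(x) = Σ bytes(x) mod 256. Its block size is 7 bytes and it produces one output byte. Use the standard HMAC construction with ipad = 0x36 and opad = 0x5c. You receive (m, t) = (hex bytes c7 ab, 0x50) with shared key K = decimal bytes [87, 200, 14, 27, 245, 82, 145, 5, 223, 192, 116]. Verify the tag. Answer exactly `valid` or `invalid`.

Key decimal bytes [87, 200, 14, 27, 245, 82, 145, 5, 223, 192, 116] = 57 c8 0e 1b f5 52 91 05 df c0 74 is 11 bytes > B = 7, so hash it first: H(key) = 38, then zero-pad to 7 bytes: K' = 38 00 00 00 00 00 00.
K' ⊕ ipad = 0e 36 36 36 36 36 36; K' ⊕ opad = 64 5c 5c 5c 5c 5c 5c.
Inner hash: sum = 14+54+54+54+54+54+54+199+171 = 708; mod 256 = 196 → c4.
Outer hash (recomputed tag): sum = 100+92+92+92+92+92+92+196 = 848; mod 256 = 80 → 50.
Recomputed tag = 50; claimed = 50 → match.

valid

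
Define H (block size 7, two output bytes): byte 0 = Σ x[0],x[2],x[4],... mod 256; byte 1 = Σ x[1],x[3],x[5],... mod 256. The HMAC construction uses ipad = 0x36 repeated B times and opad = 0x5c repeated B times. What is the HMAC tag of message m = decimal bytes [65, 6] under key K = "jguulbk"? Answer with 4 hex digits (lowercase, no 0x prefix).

Key "jguulbk" = 6a 67 75 75 6c 62 6b is exactly B = 7 bytes: K' = 6a 67 75 75 6c 62 6b.
K' ⊕ ipad = 5c 51 43 43 5a 54 5d.  K' ⊕ opad = 36 3b 29 29 30 3e 37.
Inner input = (K'⊕ipad) ∥ m = 5c 51 43 43 5a 54 5d ∥ 41 06.
Inner hash: even-index sum = 348 mod 256 = 92; odd-index sum = 297 mod 256 = 41 → 5c 29.
Outer input = (K'⊕opad) ∥ inner = 36 3b 29 29 30 3e 37 ∥ 5c 29.
Outer hash (tag): even-index sum = 239 mod 256 = 239; odd-index sum = 254 mod 256 = 254 → ef fe.

effe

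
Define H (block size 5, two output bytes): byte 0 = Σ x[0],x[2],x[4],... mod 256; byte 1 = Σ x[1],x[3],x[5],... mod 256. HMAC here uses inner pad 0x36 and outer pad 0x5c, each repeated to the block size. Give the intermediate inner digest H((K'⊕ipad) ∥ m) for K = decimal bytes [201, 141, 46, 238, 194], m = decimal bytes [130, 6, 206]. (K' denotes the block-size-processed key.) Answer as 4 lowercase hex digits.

Key decimal bytes [201, 141, 46, 238, 194] = c9 8d 2e ee c2 is exactly B = 5 bytes: K' = c9 8d 2e ee c2.
K' ⊕ ipad = ff bb 18 d8 f4.
Inner input = ff bb 18 d8 f4 ∥ 82 06 ce.
Inner hash: even-index sum = 529 mod 256 = 17; odd-index sum = 739 mod 256 = 227 → 11 e3.

11e3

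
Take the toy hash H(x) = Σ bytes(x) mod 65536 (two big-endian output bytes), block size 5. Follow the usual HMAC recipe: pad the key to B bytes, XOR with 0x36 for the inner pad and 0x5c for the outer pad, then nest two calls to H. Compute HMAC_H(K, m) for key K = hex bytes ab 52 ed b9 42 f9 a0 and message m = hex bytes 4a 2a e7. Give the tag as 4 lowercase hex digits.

Key hex bytes ab 52 ed b9 42 f9 a0 is 7 bytes > B = 5, so hash it first: H(key) = 04 7e, then zero-pad to 5 bytes: K' = 04 7e 00 00 00.
K' ⊕ ipad = 32 48 36 36 36.  K' ⊕ opad = 58 22 5c 5c 5c.
Inner input = (K'⊕ipad) ∥ m = 32 48 36 36 36 ∥ 4a 2a e7.
Inner hash: sum = 50+72+54+54+54+74+42+231 = 631 → 02 77.
Outer input = (K'⊕opad) ∥ inner = 58 22 5c 5c 5c ∥ 02 77.
Outer hash (tag): sum = 88+34+92+92+92+2+119 = 519 → 02 07.

0207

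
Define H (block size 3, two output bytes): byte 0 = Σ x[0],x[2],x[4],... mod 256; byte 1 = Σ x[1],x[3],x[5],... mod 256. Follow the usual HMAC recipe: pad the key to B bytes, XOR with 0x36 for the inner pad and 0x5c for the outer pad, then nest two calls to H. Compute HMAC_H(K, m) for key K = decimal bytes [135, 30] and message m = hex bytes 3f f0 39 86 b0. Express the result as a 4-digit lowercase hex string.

Key decimal bytes [135, 30] = 87 1e is 2 bytes ≤ B = 3; zero-pad to 3 bytes: K' = 87 1e 00.
K' ⊕ ipad = b1 28 36.  K' ⊕ opad = db 42 5c.
Inner input = (K'⊕ipad) ∥ m = b1 28 36 ∥ 3f f0 39 86 b0.
Inner hash: even-index sum = 605 mod 256 = 93; odd-index sum = 336 mod 256 = 80 → 5d 50.
Outer input = (K'⊕opad) ∥ inner = db 42 5c ∥ 5d 50.
Outer hash (tag): even-index sum = 391 mod 256 = 135; odd-index sum = 159 mod 256 = 159 → 87 9f.

879f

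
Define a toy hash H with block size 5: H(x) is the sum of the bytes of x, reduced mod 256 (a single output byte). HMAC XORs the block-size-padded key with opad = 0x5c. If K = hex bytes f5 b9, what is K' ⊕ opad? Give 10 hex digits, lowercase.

Key hex bytes f5 b9 is 2 bytes ≤ B = 5; zero-pad to 5 bytes: K' = f5 b9 00 00 00.
XOR each byte with 0x5c: f5⊕5c=a9, b9⊕5c=e5, 00⊕5c=5c, 00⊕5c=5c, 00⊕5c=5c.

a9e55c5c5c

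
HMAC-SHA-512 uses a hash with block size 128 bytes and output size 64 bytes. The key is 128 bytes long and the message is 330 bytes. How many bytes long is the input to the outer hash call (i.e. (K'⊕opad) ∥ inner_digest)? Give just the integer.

192

Key is 128 ≤ 128 bytes, zero-padded: |K'| = 128.
Outer input = (K'⊕opad) ∥ H(inner) → 128 + 64 = 192 bytes.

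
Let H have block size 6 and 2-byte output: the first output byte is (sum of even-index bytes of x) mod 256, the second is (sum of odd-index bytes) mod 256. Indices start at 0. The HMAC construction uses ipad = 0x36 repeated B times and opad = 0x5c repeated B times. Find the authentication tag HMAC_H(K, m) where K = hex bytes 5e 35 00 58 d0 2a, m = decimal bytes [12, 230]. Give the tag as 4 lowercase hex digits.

7a56

Key hex bytes 5e 35 00 58 d0 2a is exactly B = 6 bytes: K' = 5e 35 00 58 d0 2a.
K' ⊕ ipad = 68 03 36 6e e6 1c.  K' ⊕ opad = 02 69 5c 04 8c 76.
Inner input = (K'⊕ipad) ∥ m = 68 03 36 6e e6 1c ∥ 0c e6.
Inner hash: even-index sum = 400 mod 256 = 144; odd-index sum = 371 mod 256 = 115 → 90 73.
Outer input = (K'⊕opad) ∥ inner = 02 69 5c 04 8c 76 ∥ 90 73.
Outer hash (tag): even-index sum = 378 mod 256 = 122; odd-index sum = 342 mod 256 = 86 → 7a 56.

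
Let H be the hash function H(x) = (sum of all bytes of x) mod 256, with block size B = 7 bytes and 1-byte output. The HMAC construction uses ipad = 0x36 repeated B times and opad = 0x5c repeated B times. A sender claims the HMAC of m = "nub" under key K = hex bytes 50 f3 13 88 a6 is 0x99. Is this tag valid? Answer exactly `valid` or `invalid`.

invalid

Key hex bytes 50 f3 13 88 a6 is 5 bytes ≤ B = 7; zero-pad to 7 bytes: K' = 50 f3 13 88 a6 00 00.
K' ⊕ ipad = 66 c5 25 be 90 36 36; K' ⊕ opad = 0c af 4f d4 fa 5c 5c.
Inner hash: sum = 102+197+37+190+144+54+54+110+117+98 = 1103; mod 256 = 79 → 4f.
Outer hash (recomputed tag): sum = 12+175+79+212+250+92+92+79 = 991; mod 256 = 223 → df.
Recomputed tag = df; claimed = 99 → mismatch.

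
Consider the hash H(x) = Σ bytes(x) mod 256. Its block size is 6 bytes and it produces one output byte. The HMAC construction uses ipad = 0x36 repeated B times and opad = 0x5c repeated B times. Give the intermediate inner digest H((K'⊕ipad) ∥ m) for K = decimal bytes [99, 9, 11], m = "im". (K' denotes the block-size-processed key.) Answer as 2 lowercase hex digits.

49

Key decimal bytes [99, 9, 11] = 63 09 0b is 3 bytes ≤ B = 6; zero-pad to 6 bytes: K' = 63 09 0b 00 00 00.
K' ⊕ ipad = 55 3f 3d 36 36 36.
Inner input = 55 3f 3d 36 36 36 ∥ 69 6d.
Inner hash: sum = 85+63+61+54+54+54+105+109 = 585; mod 256 = 73 → 49.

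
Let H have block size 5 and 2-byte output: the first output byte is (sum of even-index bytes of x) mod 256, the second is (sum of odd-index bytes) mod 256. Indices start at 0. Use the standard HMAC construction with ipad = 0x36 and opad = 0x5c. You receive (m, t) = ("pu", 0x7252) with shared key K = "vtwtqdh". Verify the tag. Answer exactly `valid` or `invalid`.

Key "vtwtqdh" = 76 74 77 74 71 64 68 is 7 bytes > B = 5, so hash it first: H(key) = c6 4c, then zero-pad to 5 bytes: K' = c6 4c 00 00 00.
K' ⊕ ipad = f0 7a 36 36 36; K' ⊕ opad = 9a 10 5c 5c 5c.
Inner hash: even-index sum = 465 mod 256 = 209; odd-index sum = 288 mod 256 = 32 → d1 20.
Outer hash (recomputed tag): even-index sum = 370 mod 256 = 114; odd-index sum = 317 mod 256 = 61 → 72 3d.
Recomputed tag = 723d; claimed = 7252 → mismatch.

invalid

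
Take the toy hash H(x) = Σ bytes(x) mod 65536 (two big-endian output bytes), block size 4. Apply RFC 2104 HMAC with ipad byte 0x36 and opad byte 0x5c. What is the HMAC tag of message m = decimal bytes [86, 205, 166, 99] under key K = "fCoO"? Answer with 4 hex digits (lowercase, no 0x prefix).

0165

Key "fCoO" = 66 43 6f 4f is exactly B = 4 bytes: K' = 66 43 6f 4f.
K' ⊕ ipad = 50 75 59 79.  K' ⊕ opad = 3a 1f 33 13.
Inner input = (K'⊕ipad) ∥ m = 50 75 59 79 ∥ 56 cd a6 63.
Inner hash: sum = 80+117+89+121+86+205+166+99 = 963 → 03 c3.
Outer input = (K'⊕opad) ∥ inner = 3a 1f 33 13 ∥ 03 c3.
Outer hash (tag): sum = 58+31+51+19+3+195 = 357 → 01 65.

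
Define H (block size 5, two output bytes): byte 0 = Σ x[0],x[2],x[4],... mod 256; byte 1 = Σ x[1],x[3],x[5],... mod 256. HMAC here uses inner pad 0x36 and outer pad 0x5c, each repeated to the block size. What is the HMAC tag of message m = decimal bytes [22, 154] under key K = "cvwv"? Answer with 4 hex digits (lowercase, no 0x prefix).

5cba

Key "cvwv" = 63 76 77 76 is 4 bytes ≤ B = 5; zero-pad to 5 bytes: K' = 63 76 77 76 00.
K' ⊕ ipad = 55 40 41 40 36.  K' ⊕ opad = 3f 2a 2b 2a 5c.
Inner input = (K'⊕ipad) ∥ m = 55 40 41 40 36 ∥ 16 9a.
Inner hash: even-index sum = 358 mod 256 = 102; odd-index sum = 150 mod 256 = 150 → 66 96.
Outer input = (K'⊕opad) ∥ inner = 3f 2a 2b 2a 5c ∥ 66 96.
Outer hash (tag): even-index sum = 348 mod 256 = 92; odd-index sum = 186 mod 256 = 186 → 5c ba.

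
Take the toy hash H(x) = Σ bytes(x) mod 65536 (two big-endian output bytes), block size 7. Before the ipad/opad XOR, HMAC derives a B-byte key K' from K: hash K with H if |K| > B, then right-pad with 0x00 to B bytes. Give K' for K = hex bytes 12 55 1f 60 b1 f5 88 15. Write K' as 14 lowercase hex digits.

03290000000000

|K| = 8 > B = 7, so first hash the key.
H(K): sum = 18+85+31+96+177+245+136+21 = 809 → 03 29.
Zero-pad H(K) = 03 29 to 7 bytes: K' = 03 29 00 00 00 00 00.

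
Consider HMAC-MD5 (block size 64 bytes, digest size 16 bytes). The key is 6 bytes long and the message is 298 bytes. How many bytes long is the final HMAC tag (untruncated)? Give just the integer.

16

The tag is one MD5 digest: 16 bytes.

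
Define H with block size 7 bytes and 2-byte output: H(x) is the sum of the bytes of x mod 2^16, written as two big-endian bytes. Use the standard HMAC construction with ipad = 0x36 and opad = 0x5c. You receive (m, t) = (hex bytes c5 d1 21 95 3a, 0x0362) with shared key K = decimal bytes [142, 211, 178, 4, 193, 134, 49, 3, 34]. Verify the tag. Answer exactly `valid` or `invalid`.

Key decimal bytes [142, 211, 178, 4, 193, 134, 49, 3, 34] = 8e d3 b2 04 c1 86 31 03 22 is 9 bytes > B = 7, so hash it first: H(key) = 03 b4, then zero-pad to 7 bytes: K' = 03 b4 00 00 00 00 00.
K' ⊕ ipad = 35 82 36 36 36 36 36; K' ⊕ opad = 5f e8 5c 5c 5c 5c 5c.
Inner hash: sum = 53+130+54+54+54+54+54+197+209+33+149+58 = 1099 → 04 4b.
Outer hash (recomputed tag): sum = 95+232+92+92+92+92+92+4+75 = 866 → 03 62.
Recomputed tag = 0362; claimed = 0362 → match.

valid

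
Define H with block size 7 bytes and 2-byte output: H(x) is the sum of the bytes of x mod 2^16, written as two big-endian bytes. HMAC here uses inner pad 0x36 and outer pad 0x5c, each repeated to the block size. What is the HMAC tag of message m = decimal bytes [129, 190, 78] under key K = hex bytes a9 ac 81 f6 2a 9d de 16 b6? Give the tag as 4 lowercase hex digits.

0361

Key hex bytes a9 ac 81 f6 2a 9d de 16 b6 is 9 bytes > B = 7, so hash it first: H(key) = 05 3d, then zero-pad to 7 bytes: K' = 05 3d 00 00 00 00 00.
K' ⊕ ipad = 33 0b 36 36 36 36 36.  K' ⊕ opad = 59 61 5c 5c 5c 5c 5c.
Inner input = (K'⊕ipad) ∥ m = 33 0b 36 36 36 36 36 ∥ 81 be 4e.
Inner hash: sum = 51+11+54+54+54+54+54+129+190+78 = 729 → 02 d9.
Outer input = (K'⊕opad) ∥ inner = 59 61 5c 5c 5c 5c 5c ∥ 02 d9.
Outer hash (tag): sum = 89+97+92+92+92+92+92+2+217 = 865 → 03 61.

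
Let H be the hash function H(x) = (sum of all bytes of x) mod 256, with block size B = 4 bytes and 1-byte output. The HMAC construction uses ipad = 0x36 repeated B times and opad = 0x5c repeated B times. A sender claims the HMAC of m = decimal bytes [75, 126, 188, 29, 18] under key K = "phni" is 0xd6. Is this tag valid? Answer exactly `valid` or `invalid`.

Key "phni" = 70 68 6e 69 is exactly B = 4 bytes: K' = 70 68 6e 69.
K' ⊕ ipad = 46 5e 58 5f; K' ⊕ opad = 2c 34 32 35.
Inner hash: sum = 70+94+88+95+75+126+188+29+18 = 783; mod 256 = 15 → 0f.
Outer hash (recomputed tag): sum = 44+52+50+53+15 = 214 → d6.
Recomputed tag = d6; claimed = d6 → match.

valid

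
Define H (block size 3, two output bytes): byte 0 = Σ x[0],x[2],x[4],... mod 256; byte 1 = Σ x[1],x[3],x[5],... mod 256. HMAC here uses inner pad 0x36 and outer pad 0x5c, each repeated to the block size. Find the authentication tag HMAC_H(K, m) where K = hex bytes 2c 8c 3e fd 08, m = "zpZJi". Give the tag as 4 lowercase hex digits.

8609

Key hex bytes 2c 8c 3e fd 08 is 5 bytes > B = 3, so hash it first: H(key) = 72 89, then zero-pad to 3 bytes: K' = 72 89 00.
K' ⊕ ipad = 44 bf 36.  K' ⊕ opad = 2e d5 5c.
Inner input = (K'⊕ipad) ∥ m = 44 bf 36 ∥ 7a 70 5a 4a 69.
Inner hash: even-index sum = 308 mod 256 = 52; odd-index sum = 508 mod 256 = 252 → 34 fc.
Outer input = (K'⊕opad) ∥ inner = 2e d5 5c ∥ 34 fc.
Outer hash (tag): even-index sum = 390 mod 256 = 134; odd-index sum = 265 mod 256 = 9 → 86 09.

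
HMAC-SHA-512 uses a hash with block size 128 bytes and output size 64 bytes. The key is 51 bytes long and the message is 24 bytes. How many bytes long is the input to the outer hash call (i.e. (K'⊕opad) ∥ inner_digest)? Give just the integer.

Key is 51 ≤ 128 bytes, zero-padded: |K'| = 128.
Outer input = (K'⊕opad) ∥ H(inner) → 128 + 64 = 192 bytes.

192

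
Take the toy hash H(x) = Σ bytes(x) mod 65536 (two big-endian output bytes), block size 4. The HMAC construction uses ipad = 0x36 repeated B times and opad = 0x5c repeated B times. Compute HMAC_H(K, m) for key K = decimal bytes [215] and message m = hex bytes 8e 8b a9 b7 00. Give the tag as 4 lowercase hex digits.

Key decimal bytes [215] = d7 is 1 byte ≤ B = 4; zero-pad to 4 bytes: K' = d7 00 00 00.
K' ⊕ ipad = e1 36 36 36.  K' ⊕ opad = 8b 5c 5c 5c.
Inner input = (K'⊕ipad) ∥ m = e1 36 36 36 ∥ 8e 8b a9 b7 00.
Inner hash: sum = 225+54+54+54+142+139+169+183+0 = 1020 → 03 fc.
Outer input = (K'⊕opad) ∥ inner = 8b 5c 5c 5c ∥ 03 fc.
Outer hash (tag): sum = 139+92+92+92+3+252 = 670 → 02 9e.

029e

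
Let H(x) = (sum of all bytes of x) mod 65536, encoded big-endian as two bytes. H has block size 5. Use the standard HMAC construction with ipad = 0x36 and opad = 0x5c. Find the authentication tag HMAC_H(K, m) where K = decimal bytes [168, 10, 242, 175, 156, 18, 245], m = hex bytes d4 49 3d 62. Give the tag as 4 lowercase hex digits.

Key decimal bytes [168, 10, 242, 175, 156, 18, 245] = a8 0a f2 af 9c 12 f5 is 7 bytes > B = 5, so hash it first: H(key) = 03 f6, then zero-pad to 5 bytes: K' = 03 f6 00 00 00.
K' ⊕ ipad = 35 c0 36 36 36.  K' ⊕ opad = 5f aa 5c 5c 5c.
Inner input = (K'⊕ipad) ∥ m = 35 c0 36 36 36 ∥ d4 49 3d 62.
Inner hash: sum = 53+192+54+54+54+212+73+61+98 = 851 → 03 53.
Outer input = (K'⊕opad) ∥ inner = 5f aa 5c 5c 5c ∥ 03 53.
Outer hash (tag): sum = 95+170+92+92+92+3+83 = 627 → 02 73.

0273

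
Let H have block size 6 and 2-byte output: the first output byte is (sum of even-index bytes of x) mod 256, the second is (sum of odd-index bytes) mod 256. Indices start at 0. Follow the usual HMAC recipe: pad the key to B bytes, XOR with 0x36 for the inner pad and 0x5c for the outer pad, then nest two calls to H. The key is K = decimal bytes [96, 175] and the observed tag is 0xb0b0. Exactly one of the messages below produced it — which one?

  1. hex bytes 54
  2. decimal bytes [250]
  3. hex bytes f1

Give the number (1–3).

Key decimal bytes [96, 175] = 60 af is 2 bytes ≤ B = 6; zero-pad to 6 bytes: K' = 60 af 00 00 00 00.
K' ⊕ ipad = 56 99 36 36 36 36; K' ⊕ opad = 3c f3 5c 5c 5c 5c.
m1: inner = H(56 99 36 36 36 36 54) = 16 05; tag = H(3c f3 5c 5c 5c 5c 16 05) = 0ab0
m2: inner = H(56 99 36 36 36 36 fa) = bc 05; tag = H(3c f3 5c 5c 5c 5c bc 05) = b0b0 ← matches
m3: inner = H(56 99 36 36 36 36 f1) = b3 05; tag = H(3c f3 5c 5c 5c 5c b3 05) = a7b0

2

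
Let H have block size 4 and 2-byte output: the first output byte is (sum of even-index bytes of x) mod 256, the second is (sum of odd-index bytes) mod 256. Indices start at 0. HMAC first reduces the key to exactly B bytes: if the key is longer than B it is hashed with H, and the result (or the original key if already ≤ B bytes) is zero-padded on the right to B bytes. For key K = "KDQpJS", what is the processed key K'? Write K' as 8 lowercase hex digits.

e6070000

|K| = 6 > B = 4, so first hash the key.
H(K): even-index sum = 230 mod 256 = 230; odd-index sum = 263 mod 256 = 7 → e6 07.
Zero-pad H(K) = e6 07 to 4 bytes: K' = e6 07 00 00.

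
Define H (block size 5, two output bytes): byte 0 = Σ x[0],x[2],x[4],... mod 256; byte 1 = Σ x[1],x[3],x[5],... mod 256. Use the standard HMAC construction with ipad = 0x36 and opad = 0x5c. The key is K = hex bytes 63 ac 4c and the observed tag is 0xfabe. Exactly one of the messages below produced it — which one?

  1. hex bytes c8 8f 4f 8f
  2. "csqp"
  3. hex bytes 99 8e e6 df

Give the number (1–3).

Key hex bytes 63 ac 4c is 3 bytes ≤ B = 5; zero-pad to 5 bytes: K' = 63 ac 4c 00 00.
K' ⊕ ipad = 55 9a 7a 36 36; K' ⊕ opad = 3f f0 10 5c 5c.
m1: inner = H(55 9a 7a 36 36 c8 8f 4f 8f) = 23 e7; tag = H(3f f0 10 5c 5c 23 e7) = 926f
m2: inner = H(55 9a 7a 36 36 63 73 71 70) = e8 a4; tag = H(3f f0 10 5c 5c e8 a4) = 4f34
m3: inner = H(55 9a 7a 36 36 99 8e e6 df) = 72 4f; tag = H(3f f0 10 5c 5c 72 4f) = fabe ← matches

3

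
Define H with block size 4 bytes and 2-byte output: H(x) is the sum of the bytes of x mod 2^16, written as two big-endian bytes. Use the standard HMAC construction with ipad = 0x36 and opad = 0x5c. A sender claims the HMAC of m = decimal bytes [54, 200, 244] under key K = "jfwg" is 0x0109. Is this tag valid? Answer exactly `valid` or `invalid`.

Key "jfwg" = 6a 66 77 67 is exactly B = 4 bytes: K' = 6a 66 77 67.
K' ⊕ ipad = 5c 50 41 51; K' ⊕ opad = 36 3a 2b 3b.
Inner hash: sum = 92+80+65+81+54+200+244 = 816 → 03 30.
Outer hash (recomputed tag): sum = 54+58+43+59+3+48 = 265 → 01 09.
Recomputed tag = 0109; claimed = 0109 → match.

valid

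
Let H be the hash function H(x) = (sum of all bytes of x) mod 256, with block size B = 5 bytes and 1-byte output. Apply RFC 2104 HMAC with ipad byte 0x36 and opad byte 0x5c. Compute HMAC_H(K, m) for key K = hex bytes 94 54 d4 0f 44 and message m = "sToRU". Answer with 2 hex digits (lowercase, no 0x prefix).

Key hex bytes 94 54 d4 0f 44 is exactly B = 5 bytes: K' = 94 54 d4 0f 44.
K' ⊕ ipad = a2 62 e2 39 72.  K' ⊕ opad = c8 08 88 53 18.
Inner input = (K'⊕ipad) ∥ m = a2 62 e2 39 72 ∥ 73 54 6f 52 55.
Inner hash: sum = 162+98+226+57+114+115+84+111+82+85 = 1134; mod 256 = 110 → 6e.
Outer input = (K'⊕opad) ∥ inner = c8 08 88 53 18 ∥ 6e.
Outer hash (tag): sum = 200+8+136+83+24+110 = 561; mod 256 = 49 → 31.

31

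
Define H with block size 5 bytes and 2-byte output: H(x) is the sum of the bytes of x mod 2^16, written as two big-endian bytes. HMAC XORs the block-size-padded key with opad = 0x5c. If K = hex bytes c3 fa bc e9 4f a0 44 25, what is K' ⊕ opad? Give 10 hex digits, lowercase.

Key hex bytes c3 fa bc e9 4f a0 44 25 is 8 bytes > B = 5, so hash it first: H(key) = 04 ba, then zero-pad to 5 bytes: K' = 04 ba 00 00 00.
XOR each byte with 0x5c: 04⊕5c=58, ba⊕5c=e6, 00⊕5c=5c, 00⊕5c=5c, 00⊕5c=5c.

58e65c5c5c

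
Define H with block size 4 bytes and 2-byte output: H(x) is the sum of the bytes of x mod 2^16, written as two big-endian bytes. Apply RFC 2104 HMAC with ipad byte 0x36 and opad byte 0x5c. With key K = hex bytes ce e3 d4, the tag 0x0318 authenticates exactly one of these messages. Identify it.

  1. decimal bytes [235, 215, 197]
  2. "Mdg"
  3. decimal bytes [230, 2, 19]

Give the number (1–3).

Key hex bytes ce e3 d4 is 3 bytes ≤ B = 4; zero-pad to 4 bytes: K' = ce e3 d4 00.
K' ⊕ ipad = f8 d5 e2 36; K' ⊕ opad = 92 bf 88 5c.
m1: inner = H(f8 d5 e2 36 eb d7 c5) = 05 6c; tag = H(92 bf 88 5c 05 6c) = 02a6
m2: inner = H(f8 d5 e2 36 4d 64 67) = 03 fd; tag = H(92 bf 88 5c 03 fd) = 0335
m3: inner = H(f8 d5 e2 36 e6 02 13) = 03 e0; tag = H(92 bf 88 5c 03 e0) = 0318 ← matches

3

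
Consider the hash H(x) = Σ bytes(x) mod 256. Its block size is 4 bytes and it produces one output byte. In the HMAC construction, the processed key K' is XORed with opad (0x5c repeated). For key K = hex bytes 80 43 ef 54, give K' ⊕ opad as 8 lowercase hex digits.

dc1fb308

Key hex bytes 80 43 ef 54 is exactly B = 4 bytes: K' = 80 43 ef 54.
XOR each byte with 0x5c: 80⊕5c=dc, 43⊕5c=1f, ef⊕5c=b3, 54⊕5c=08.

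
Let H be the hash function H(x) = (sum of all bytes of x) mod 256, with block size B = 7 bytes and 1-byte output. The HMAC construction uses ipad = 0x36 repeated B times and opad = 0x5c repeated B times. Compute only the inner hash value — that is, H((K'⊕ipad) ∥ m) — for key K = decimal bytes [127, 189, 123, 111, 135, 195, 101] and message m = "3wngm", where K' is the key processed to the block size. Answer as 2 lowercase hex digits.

Key decimal bytes [127, 189, 123, 111, 135, 195, 101] = 7f bd 7b 6f 87 c3 65 is exactly B = 7 bytes: K' = 7f bd 7b 6f 87 c3 65.
K' ⊕ ipad = 49 8b 4d 59 b1 f5 53.
Inner input = 49 8b 4d 59 b1 f5 53 ∥ 33 77 6e 67 6d.
Inner hash: sum = 73+139+77+89+177+245+83+51+119+110+103+109 = 1375; mod 256 = 95 → 5f.

5f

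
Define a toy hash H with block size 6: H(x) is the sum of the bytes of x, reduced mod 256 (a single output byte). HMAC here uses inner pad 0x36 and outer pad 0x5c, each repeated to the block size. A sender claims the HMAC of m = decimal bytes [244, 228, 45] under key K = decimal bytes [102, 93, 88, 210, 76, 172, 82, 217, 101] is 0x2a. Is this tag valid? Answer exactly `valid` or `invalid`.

Key decimal bytes [102, 93, 88, 210, 76, 172, 82, 217, 101] = 66 5d 58 d2 4c ac 52 d9 65 is 9 bytes > B = 6, so hash it first: H(key) = 75, then zero-pad to 6 bytes: K' = 75 00 00 00 00 00.
K' ⊕ ipad = 43 36 36 36 36 36; K' ⊕ opad = 29 5c 5c 5c 5c 5c.
Inner hash: sum = 67+54+54+54+54+54+244+228+45 = 854; mod 256 = 86 → 56.
Outer hash (recomputed tag): sum = 41+92+92+92+92+92+86 = 587; mod 256 = 75 → 4b.
Recomputed tag = 4b; claimed = 2a → mismatch.

invalid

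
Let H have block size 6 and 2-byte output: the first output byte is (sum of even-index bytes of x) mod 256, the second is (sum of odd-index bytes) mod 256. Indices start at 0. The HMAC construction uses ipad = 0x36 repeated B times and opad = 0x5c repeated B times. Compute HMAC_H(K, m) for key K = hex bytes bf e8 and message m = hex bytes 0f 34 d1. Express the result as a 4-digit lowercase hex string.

Key hex bytes bf e8 is 2 bytes ≤ B = 6; zero-pad to 6 bytes: K' = bf e8 00 00 00 00.
K' ⊕ ipad = 89 de 36 36 36 36.  K' ⊕ opad = e3 b4 5c 5c 5c 5c.
Inner input = (K'⊕ipad) ∥ m = 89 de 36 36 36 36 ∥ 0f 34 d1.
Inner hash: even-index sum = 469 mod 256 = 213; odd-index sum = 382 mod 256 = 126 → d5 7e.
Outer input = (K'⊕opad) ∥ inner = e3 b4 5c 5c 5c 5c ∥ d5 7e.
Outer hash (tag): even-index sum = 624 mod 256 = 112; odd-index sum = 490 mod 256 = 234 → 70 ea.

70ea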